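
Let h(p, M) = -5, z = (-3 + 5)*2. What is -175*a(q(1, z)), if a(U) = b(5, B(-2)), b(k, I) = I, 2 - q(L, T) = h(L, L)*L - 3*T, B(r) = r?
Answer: 350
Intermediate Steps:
z = 4 (z = 2*2 = 4)
q(L, T) = 2 + 3*T + 5*L (q(L, T) = 2 - (-5*L - 3*T) = 2 + (3*T + 5*L) = 2 + 3*T + 5*L)
a(U) = -2
-175*a(q(1, z)) = -175*(-2) = 350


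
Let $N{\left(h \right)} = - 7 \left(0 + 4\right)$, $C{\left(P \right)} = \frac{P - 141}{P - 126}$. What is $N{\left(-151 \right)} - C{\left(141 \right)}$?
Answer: $-28$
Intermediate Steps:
$C{\left(P \right)} = \frac{-141 + P}{-126 + P}$
$N{\left(h \right)} = -28$ ($N{\left(h \right)} = \left(-7\right) 4 = -28$)
$N{\left(-151 \right)} - C{\left(141 \right)} = -28 - \frac{-141 + 141}{-126 + 141} = -28 - \frac{1}{15} \cdot 0 = -28 - 0 = -28 + 0 = -28$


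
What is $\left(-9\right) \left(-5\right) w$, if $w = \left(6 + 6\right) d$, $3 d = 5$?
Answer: $900$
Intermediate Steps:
$d = \frac{5}{3}$ ($d = \frac{1}{3} \cdot 5 = \frac{5}{3} \approx 1.6667$)
$w = 20$ ($w = \left(6 + 6\right) \frac{5}{3} = 12 \cdot \frac{5}{3} = 20$)
$\left(-9\right) \left(-5\right) w = \left(-9\right) \left(-5\right) 20 = 45 \cdot 20 = 900$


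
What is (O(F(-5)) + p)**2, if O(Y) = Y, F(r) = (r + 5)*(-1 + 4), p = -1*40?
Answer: 1600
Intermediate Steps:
p = -40
F(r) = 15 + 3*r (F(r) = (5 + r)*3 = 15 + 3*r)
(O(F(-5)) + p)**2 = ((15 + 3*(-5)) - 40)**2 = ((15 - 15) - 40)**2 = (0 - 40)**2 = (-40)**2 = 1600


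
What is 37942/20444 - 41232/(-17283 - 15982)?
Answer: 1052543819/340034830 ≈ 3.0954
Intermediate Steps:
37942/20444 - 41232/(-17283 - 15982) = 37942*(1/20444) - 41232/(-33265) = 18971/10222 - 41232*(-1/33265) = 18971/10222 + 41232/33265 = 1052543819/340034830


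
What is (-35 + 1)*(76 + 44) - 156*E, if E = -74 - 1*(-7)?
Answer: 6372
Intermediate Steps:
E = -67 (E = -74 + 7 = -67)
(-35 + 1)*(76 + 44) - 156*E = (-35 + 1)*(76 + 44) - 156*(-67) = -34*120 + 10452 = -4080 + 10452 = 6372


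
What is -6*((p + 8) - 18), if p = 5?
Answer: 30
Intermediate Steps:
-6*((p + 8) - 18) = -6*((5 + 8) - 18) = -6*(13 - 18) = -6*(-5) = 30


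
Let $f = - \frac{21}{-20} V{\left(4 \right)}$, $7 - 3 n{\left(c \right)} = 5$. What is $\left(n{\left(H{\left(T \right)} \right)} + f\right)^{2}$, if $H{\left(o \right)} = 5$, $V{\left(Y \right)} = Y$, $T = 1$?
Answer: $\frac{5329}{225} \approx 23.684$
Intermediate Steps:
$n{\left(c \right)} = \frac{2}{3}$ ($n{\left(c \right)} = \frac{7}{3} - \frac{5}{3} = \frac{2}{3}$)
$f = \frac{21}{5}$ ($f = - \frac{21}{-20} \cdot 4 = \left(-21\right) \left(- \frac{1}{20}\right) 4 = \frac{21}{20} \cdot 4 = \frac{21}{5} \approx 4.2$)
$\left(n{\left(H{\left(T \right)} \right)} + f\right)^{2} = \left(\frac{2}{3} + \frac{21}{5}\right)^{2} = \left(\frac{73}{15}\right)^{2} = \frac{5329}{225}$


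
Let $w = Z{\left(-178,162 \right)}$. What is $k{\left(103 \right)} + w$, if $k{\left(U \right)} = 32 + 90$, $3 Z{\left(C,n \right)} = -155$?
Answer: $\frac{211}{3} \approx 70.333$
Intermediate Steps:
$Z{\left(C,n \right)} = - \frac{155}{3}$ ($Z{\left(C,n \right)} = \frac{1}{3} \left(-155\right) = - \frac{155}{3}$)
$w = - \frac{155}{3} \approx -51.667$
$k{\left(U \right)} = 122$
$k{\left(103 \right)} + w = 122 - \frac{155}{3} = \frac{211}{3}$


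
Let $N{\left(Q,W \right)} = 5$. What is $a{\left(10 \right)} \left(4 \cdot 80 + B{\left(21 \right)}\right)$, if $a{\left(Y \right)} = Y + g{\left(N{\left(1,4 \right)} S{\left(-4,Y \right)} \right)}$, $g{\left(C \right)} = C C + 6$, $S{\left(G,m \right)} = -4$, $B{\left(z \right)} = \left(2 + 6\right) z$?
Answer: $203008$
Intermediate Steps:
$B{\left(z \right)} = 8 z$
$g{\left(C \right)} = 6 + C^{2}$ ($g{\left(C \right)} = C^{2} + 6 = 6 + C^{2}$)
$a{\left(Y \right)} = 406 + Y$ ($a{\left(Y \right)} = Y + \left(6 + \left(5 \left(-4\right)\right)^{2}\right) = Y + \left(6 + \left(-20\right)^{2}\right) = Y + \left(6 + 400\right) = Y + 406 = 406 + Y$)
$a{\left(10 \right)} \left(4 \cdot 80 + B{\left(21 \right)}\right) = \left(406 + 10\right) \left(4 \cdot 80 + 8 \cdot 21\right) = 416 \left(320 + 168\right) = 416 \cdot 488 = 203008$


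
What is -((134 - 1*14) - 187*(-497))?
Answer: -93059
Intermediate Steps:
-((134 - 1*14) - 187*(-497)) = -((134 - 14) + 92939) = -(120 + 92939) = -1*93059 = -93059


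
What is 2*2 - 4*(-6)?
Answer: 28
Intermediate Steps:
2*2 - 4*(-6) = 4 + 24 = 28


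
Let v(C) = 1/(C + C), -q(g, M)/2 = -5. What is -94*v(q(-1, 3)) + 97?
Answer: 923/10 ≈ 92.300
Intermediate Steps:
q(g, M) = 10 (q(g, M) = -2*(-5) = 10)
v(C) = 1/(2*C)
-94*v(q(-1, 3)) + 97 = -47/10 + 97 = 923/10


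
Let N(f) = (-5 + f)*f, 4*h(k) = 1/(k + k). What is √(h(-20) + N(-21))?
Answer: √873590/40 ≈ 23.367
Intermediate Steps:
h(k) = 1/(8*k) (h(k) = 1/(4*(k + k)) = 1/(4*((2*k))) = (1/(2*k))/4 = 1/(8*k))
N(f) = f*(-5 + f)
√(h(-20) + N(-21)) = √((⅛)/(-20) - 21*(-5 - 21)) = √((⅛)*(-1/20) - 21*(-26)) = √(-1/160 + 546) = √(87359/160) = √873590/40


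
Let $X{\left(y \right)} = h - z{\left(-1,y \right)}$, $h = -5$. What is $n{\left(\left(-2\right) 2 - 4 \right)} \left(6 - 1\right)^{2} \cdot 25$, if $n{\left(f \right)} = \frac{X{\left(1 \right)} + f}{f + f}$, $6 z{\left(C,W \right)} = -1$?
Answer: $\frac{48125}{96} \approx 501.3$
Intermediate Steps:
$z{\left(C,W \right)} = - \frac{1}{6}$ ($z{\left(C,W \right)} = \frac{1}{6} \left(-1\right) = - \frac{1}{6}$)
$X{\left(y \right)} = - \frac{29}{6}$ ($X{\left(y \right)} = -5 - - \frac{1}{6} = -5 + \frac{1}{6} = - \frac{29}{6}$)
$n{\left(f \right)} = \frac{- \frac{29}{6} + f}{2 f}$ ($n{\left(f \right)} = \frac{- \frac{29}{6} + f}{f + f} = \frac{- \frac{29}{6} + f}{2 f}$)
$n{\left(\left(-2\right) 2 - 4 \right)} \left(6 - 1\right)^{2} \cdot 25 = \frac{-29 + 6 \left(\left(-2\right) 2 - 4\right)}{12 \left(\left(-2\right) 2 - 4\right)} \left(6 - 1\right)^{2} \cdot 25 = \frac{-29 + 6 \left(-4 - 4\right)}{12 \left(-4 - 4\right)} 5^{2} \cdot 25 = \frac{-29 + 6 \left(-8\right)}{12 \left(-8\right)} 25 \cdot 25 = \frac{1}{12} \left(- \frac{1}{8}\right) \left(-29 - 48\right) 25 \cdot 25 = \frac{1}{12} \left(- \frac{1}{8}\right) \left(-77\right) 25 \cdot 25 = \frac{77}{96} \cdot 25 \cdot 25 = \frac{1925}{96} \cdot 25 = \frac{48125}{96}$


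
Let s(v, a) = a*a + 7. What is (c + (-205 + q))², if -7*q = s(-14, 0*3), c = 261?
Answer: 3025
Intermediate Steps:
s(v, a) = 7 + a² (s(v, a) = a² + 7 = 7 + a²)
q = -1 (q = -(7 + (0*3)²)/7 = -(7 + 0²)/7 = -(7 + 0)/7 = -⅐*7 = -1)
(c + (-205 + q))² = (261 + (-205 - 1))² = (261 - 206)² = 55² = 3025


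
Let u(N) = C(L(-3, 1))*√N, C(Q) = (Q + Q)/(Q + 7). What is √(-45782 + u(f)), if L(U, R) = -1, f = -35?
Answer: √(-412038 - 3*I*√35)/3 ≈ 0.0046082 - 213.97*I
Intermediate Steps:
C(Q) = 2*Q/(7 + Q) (C(Q) = (2*Q)/(7 + Q) = 2*Q/(7 + Q))
u(N) = -√N/3 (u(N) = (2*(-1)/(7 - 1))*√N = (2*(-1)/6)*√N = (2*(-1)*(⅙))*√N = -√N/3)
√(-45782 + u(f)) = √(-45782 - I*√35/3)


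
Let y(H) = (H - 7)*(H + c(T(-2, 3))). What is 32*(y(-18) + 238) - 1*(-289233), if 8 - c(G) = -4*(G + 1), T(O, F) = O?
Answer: 308049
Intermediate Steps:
c(G) = 12 + 4*G (c(G) = 8 - (-4)*(G + 1) = 8 - (-4)*(1 + G) = 8 - (-4 - 4*G) = 8 + (4 + 4*G) = 12 + 4*G)
y(H) = (-7 + H)*(4 + H) (y(H) = (H - 7)*(H + (12 + 4*(-2))) = (-7 + H)*(H + (12 - 8)) = (-7 + H)*(H + 4) = (-7 + H)*(4 + H))
32*(y(-18) + 238) - 1*(-289233) = 32*((-28 + (-18)**2 - 3*(-18)) + 238) - 1*(-289233) = 32*((-28 + 324 + 54) + 238) + 289233 = 32*(350 + 238) + 289233 = 32*588 + 289233 = 18816 + 289233 = 308049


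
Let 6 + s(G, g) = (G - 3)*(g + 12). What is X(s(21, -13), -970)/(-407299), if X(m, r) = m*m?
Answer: -576/407299 ≈ -0.0014142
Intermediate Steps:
s(G, g) = -6 + (-3 + G)*(12 + g) (s(G, g) = -6 + (G - 3)*(g + 12) = -6 + (-3 + G)*(12 + g))
X(m, r) = m**2
X(s(21, -13), -970)/(-407299) = (-42 - 3*(-13) + 12*21 + 21*(-13))**2/(-407299) = (-42 + 39 + 252 - 273)**2*(-1/407299) = (-24)**2*(-1/407299) = 576*(-1/407299) = -576/407299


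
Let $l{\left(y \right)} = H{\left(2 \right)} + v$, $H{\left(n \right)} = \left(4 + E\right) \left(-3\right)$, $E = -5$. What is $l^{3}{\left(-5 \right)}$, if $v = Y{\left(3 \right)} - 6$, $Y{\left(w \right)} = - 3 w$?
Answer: $-1728$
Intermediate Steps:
$v = -15$ ($v = \left(-3\right) 3 - 6 = -9 - 6 = -15$)
$H{\left(n \right)} = 3$ ($H{\left(n \right)} = \left(4 - 5\right) \left(-3\right) = \left(-1\right) \left(-3\right) = 3$)
$l{\left(y \right)} = -12$ ($l{\left(y \right)} = 3 - 15 = -12$)
$l^{3}{\left(-5 \right)} = \left(-12\right)^{3} = -1728$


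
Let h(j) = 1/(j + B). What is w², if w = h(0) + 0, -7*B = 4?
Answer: 49/16 ≈ 3.0625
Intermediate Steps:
B = -4/7 (B = -⅐*4 = -4/7 ≈ -0.57143)
h(j) = 1/(-4/7 + j) (h(j) = 1/(j - 4/7) = 1/(-4/7 + j))
w = -7/4 (w = 7/(-4 + 7*0) + 0 = 7/(-4 + 0) + 0 = 7/(-4) + 0 = 7*(-¼) + 0 = -7/4 + 0 = -7/4 ≈ -1.7500)
w² = (-7/4)² = 49/16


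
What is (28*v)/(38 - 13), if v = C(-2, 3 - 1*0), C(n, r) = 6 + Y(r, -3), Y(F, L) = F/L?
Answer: 28/5 ≈ 5.6000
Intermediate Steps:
C(n, r) = 6 - r/3 (C(n, r) = 6 + r/(-3) = 6 + r*(-⅓) = 6 - r/3)
v = 5 (v = 6 - (3 - 1*0)/3 = 6 - (3 + 0)/3 = 6 - ⅓*3 = 6 - 1 = 5)
(28*v)/(38 - 13) = (28*5)/(38 - 13) = 140/25 = 140*(1/25) = 28/5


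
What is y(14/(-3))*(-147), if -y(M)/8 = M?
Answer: -5488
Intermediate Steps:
y(M) = -8*M
y(14/(-3))*(-147) = -112/(-3)*(-147) = -112*(-1)/3*(-147) = -8*(-14/3)*(-147) = (112/3)*(-147) = -5488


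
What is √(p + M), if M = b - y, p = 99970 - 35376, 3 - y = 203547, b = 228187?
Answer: 5*√19853 ≈ 704.50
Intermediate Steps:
y = -203544 (y = 3 - 1*203547 = 3 - 203547 = -203544)
p = 64594
M = 431731 (M = 228187 - 1*(-203544) = 228187 + 203544 = 431731)
√(p + M) = √(64594 + 431731) = √496325 = 5*√19853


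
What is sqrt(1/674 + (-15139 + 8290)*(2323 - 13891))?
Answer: sqrt(35991938596706)/674 ≈ 8901.1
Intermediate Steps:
sqrt(1/674 + (-15139 + 8290)*(2323 - 13891)) = sqrt(1/674 - 6849*(-11568)) = sqrt(1/674 + 79229232) = sqrt(53400502369/674) = sqrt(35991938596706)/674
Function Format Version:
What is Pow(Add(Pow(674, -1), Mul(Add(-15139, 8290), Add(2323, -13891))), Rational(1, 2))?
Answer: Mul(Rational(1, 674), Pow(35991938596706, Rational(1, 2))) ≈ 8901.1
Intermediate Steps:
Pow(Add(Pow(674, -1), Mul(Add(-15139, 8290), Add(2323, -13891))), Rational(1, 2)) = Pow(Add(Rational(1, 674), Mul(-6849, -11568)), Rational(1, 2)) = Pow(Add(Rational(1, 674), 79229232), Rational(1, 2)) = Pow(Rational(53400502369, 674), Rational(1, 2)) = Mul(Rational(1, 674), Pow(35991938596706, Rational(1, 2)))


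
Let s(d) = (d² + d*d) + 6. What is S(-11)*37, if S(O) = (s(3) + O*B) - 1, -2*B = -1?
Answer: 1295/2 ≈ 647.50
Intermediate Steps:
B = ½ (B = -½*(-1) = ½ ≈ 0.50000)
s(d) = 6 + 2*d² (s(d) = (d² + d²) + 6 = 2*d² + 6 = 6 + 2*d²)
S(O) = 23 + O/2 (S(O) = ((6 + 2*3²) + O*(½)) - 1 = ((6 + 2*9) + O/2) - 1 = ((6 + 18) + O/2) - 1 = (24 + O/2) - 1 = 23 + O/2)
S(-11)*37 = (23 + (½)*(-11))*37 = (23 - 11/2)*37 = (35/2)*37 = 1295/2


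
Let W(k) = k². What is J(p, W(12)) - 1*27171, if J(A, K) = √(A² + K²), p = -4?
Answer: -27171 + 4*√1297 ≈ -27027.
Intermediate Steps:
J(p, W(12)) - 1*27171 = √((-4)² + (12²)²) - 1*27171 = √(16 + 144²) - 27171 = √(16 + 20736) - 27171 = √20752 - 27171 = 4*√1297 - 27171 = -27171 + 4*√1297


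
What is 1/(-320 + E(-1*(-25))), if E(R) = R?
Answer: -1/295 ≈ -0.0033898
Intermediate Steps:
1/(-320 + E(-1*(-25))) = 1/(-320 - 1*(-25)) = 1/(-320 + 25) = 1/(-295) = -1/295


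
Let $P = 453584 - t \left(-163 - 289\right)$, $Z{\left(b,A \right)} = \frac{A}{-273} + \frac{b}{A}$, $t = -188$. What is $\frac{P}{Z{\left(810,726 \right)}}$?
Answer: $- \frac{4058742688}{16997} \approx -2.3879 \cdot 10^{5}$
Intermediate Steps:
$Z{\left(b,A \right)} = - \frac{A}{273} + \frac{b}{A}$ ($Z{\left(b,A \right)} = A \left(- \frac{1}{273}\right) + \frac{b}{A} = - \frac{A}{273} + \frac{b}{A}$)
$P = 368608$ ($P = 453584 - - 188 \left(-163 - 289\right) = 453584 - \left(-188\right) \left(-452\right) = 453584 - 84976 = 368608$)
$\frac{P}{Z{\left(810,726 \right)}} = \frac{368608}{\left(- \frac{1}{273}\right) 726 + \frac{810}{726}} = \frac{368608}{- \frac{242}{91} + 810 \cdot \frac{1}{726}} = \frac{368608}{- \frac{242}{91} + \frac{135}{121}} = \frac{368608}{- \frac{16997}{11011}} = 368608 \left(- \frac{11011}{16997}\right) = - \frac{4058742688}{16997}$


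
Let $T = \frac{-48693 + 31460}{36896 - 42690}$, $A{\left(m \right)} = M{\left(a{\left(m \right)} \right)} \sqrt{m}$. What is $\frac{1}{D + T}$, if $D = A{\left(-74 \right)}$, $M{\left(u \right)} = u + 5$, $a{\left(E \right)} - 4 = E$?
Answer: $\frac{99848002}{10496093791689} + \frac{2182078340 i \sqrt{74}}{10496093791689} \approx 9.5129 \cdot 10^{-6} + 0.0017884 i$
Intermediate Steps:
$a{\left(E \right)} = 4 + E$
$M{\left(u \right)} = 5 + u$
$A{\left(m \right)} = \sqrt{m} \left(9 + m\right)$ ($A{\left(m \right)} = \left(5 + \left(4 + m\right)\right) \sqrt{m} = \left(9 + m\right) \sqrt{m} = \sqrt{m} \left(9 + m\right)$)
$D = - 65 i \sqrt{74}$ ($D = \sqrt{-74} \left(9 - 74\right) = i \sqrt{74} \left(-65\right) = - 65 i \sqrt{74} \approx - 559.15 i$)
$T = \frac{17233}{5794}$ ($T = - \frac{17233}{-5794} = \left(-17233\right) \left(- \frac{1}{5794}\right) = \frac{17233}{5794} \approx 2.9743$)
$\frac{1}{D + T} = \frac{1}{- 65 i \sqrt{74} + \frac{17233}{5794}} = \frac{1}{\frac{17233}{5794} - 65 i \sqrt{74}}$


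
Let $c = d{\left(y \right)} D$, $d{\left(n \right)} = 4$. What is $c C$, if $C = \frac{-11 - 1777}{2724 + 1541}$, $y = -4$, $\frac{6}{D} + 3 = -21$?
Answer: $\frac{1788}{4265} \approx 0.41923$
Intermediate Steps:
$D = - \frac{1}{4}$ ($D = \frac{6}{-3 - 21} = \frac{6}{-24} = 6 \left(- \frac{1}{24}\right) = - \frac{1}{4} \approx -0.25$)
$C = - \frac{1788}{4265} \approx -0.41923$
$c = -1$ ($c = 4 \left(- \frac{1}{4}\right) = -1$)
$c C = \left(-1\right) \left(- \frac{1788}{4265}\right) = \frac{1788}{4265}$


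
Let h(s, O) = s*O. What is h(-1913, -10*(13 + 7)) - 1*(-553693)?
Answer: 936293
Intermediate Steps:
h(s, O) = O*s
h(-1913, -10*(13 + 7)) - 1*(-553693) = -10*(13 + 7)*(-1913) - 1*(-553693) = -10*20*(-1913) + 553693 = -200*(-1913) + 553693 = 382600 + 553693 = 936293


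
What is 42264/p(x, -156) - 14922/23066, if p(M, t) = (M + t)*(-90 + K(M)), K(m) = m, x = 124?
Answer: -61943535/1568488 ≈ -39.492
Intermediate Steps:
p(M, t) = (-90 + M)*(M + t) (p(M, t) = (M + t)*(-90 + M) = (-90 + M)*(M + t))
42264/p(x, -156) - 14922/23066 = 42264/(124**2 - 90*124 - 90*(-156) + 124*(-156)) - 14922/23066 = 42264/(15376 - 11160 + 14040 - 19344) - 14922*1/23066 = 42264/(-1088) - 7461/11533 = 42264*(-1/1088) - 7461/11533 = -5283/136 - 7461/11533 = -61943535/1568488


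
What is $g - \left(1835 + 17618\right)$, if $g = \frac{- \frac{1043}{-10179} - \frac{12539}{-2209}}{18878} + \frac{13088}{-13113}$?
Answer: $- \frac{127996287227705417}{6579433627299} \approx -19454.0$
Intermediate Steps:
$g = - \frac{6564875857970}{6579433627299}$ ($g = \left(\left(-1043\right) \left(- \frac{1}{10179}\right) - - \frac{12539}{2209}\right) \frac{1}{18878} + 13088 \left(- \frac{1}{13113}\right) = \left(\frac{1043}{10179} + \frac{12539}{2209}\right) \frac{1}{18878} - \frac{13088}{13113} = \frac{129938468}{22485411} \cdot \frac{1}{18878} - \frac{13088}{13113} = \frac{64969234}{212239794429} - \frac{13088}{13113} = - \frac{6564875857970}{6579433627299} \approx -0.99779$)
$g - \left(1835 + 17618\right) = - \frac{6564875857970}{6579433627299} - \left(1835 + 17618\right) = - \frac{6564875857970}{6579433627299} - 19453 = - \frac{127996287227705417}{6579433627299}$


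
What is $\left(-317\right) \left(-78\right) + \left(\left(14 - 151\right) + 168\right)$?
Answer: $24757$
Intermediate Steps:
$\left(-317\right) \left(-78\right) + \left(\left(14 - 151\right) + 168\right) = 24726 + \left(-137 + 168\right) = 24726 + 31 = 24757$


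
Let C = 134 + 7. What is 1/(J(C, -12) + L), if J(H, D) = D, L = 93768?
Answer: 1/93756 ≈ 1.0666e-5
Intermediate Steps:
C = 141
1/(J(C, -12) + L) = 1/(-12 + 93768) = 1/93756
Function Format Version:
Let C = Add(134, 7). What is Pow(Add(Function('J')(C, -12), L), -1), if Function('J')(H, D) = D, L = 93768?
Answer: Rational(1, 93756) ≈ 1.0666e-5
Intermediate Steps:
C = 141
Pow(Add(Function('J')(C, -12), L), -1) = Pow(Add(-12, 93768), -1) = Pow(93756, -1) = Rational(1, 93756)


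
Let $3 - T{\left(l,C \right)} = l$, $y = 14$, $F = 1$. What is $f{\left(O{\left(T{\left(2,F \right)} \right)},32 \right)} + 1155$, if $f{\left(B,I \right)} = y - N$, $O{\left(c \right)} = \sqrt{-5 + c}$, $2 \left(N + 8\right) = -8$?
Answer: $1181$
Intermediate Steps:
$N = -12$ ($N = -8 + \frac{1}{2} \left(-8\right) = -8 - 4 = -12$)
$T{\left(l,C \right)} = 3 - l$
$f{\left(B,I \right)} = 26$ ($f{\left(B,I \right)} = 14 - -12 = 14 + 12 = 26$)
$f{\left(O{\left(T{\left(2,F \right)} \right)},32 \right)} + 1155 = 26 + 1155 = 1181$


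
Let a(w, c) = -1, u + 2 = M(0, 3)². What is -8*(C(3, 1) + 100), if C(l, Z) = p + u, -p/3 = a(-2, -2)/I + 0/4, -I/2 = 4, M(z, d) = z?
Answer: -781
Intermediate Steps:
I = -8 (I = -2*4 = -8)
u = -2 (u = -2 + 0² = -2 + 0 = -2)
p = -3/8 (p = -3*(-1/(-8) + 0/4) = -3*(-1*(-⅛) + 0*(¼)) = -3*(⅛ + 0) = -3*⅛ = -3/8 ≈ -0.37500)
C(l, Z) = -19/8 (C(l, Z) = -3/8 - 2 = -19/8)
-8*(C(3, 1) + 100) = -8*(-19/8 + 100) = -8*781/8 = -781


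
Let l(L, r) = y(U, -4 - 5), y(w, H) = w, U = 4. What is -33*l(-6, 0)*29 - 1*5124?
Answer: -8952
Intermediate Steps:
l(L, r) = 4
-33*l(-6, 0)*29 - 1*5124 = -33*4*29 - 1*5124 = -132*29 - 5124 = -3828 - 5124 = -8952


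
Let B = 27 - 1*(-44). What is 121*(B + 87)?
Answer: 19118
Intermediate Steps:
B = 71 (B = 27 + 44 = 71)
121*(B + 87) = 121*(71 + 87) = 121*158 = 19118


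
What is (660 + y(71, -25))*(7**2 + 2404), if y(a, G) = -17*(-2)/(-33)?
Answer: 4849358/3 ≈ 1.6165e+6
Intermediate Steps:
y(a, G) = -34/33 (y(a, G) = 34*(-1/33) = -34/33)
(660 + y(71, -25))*(7**2 + 2404) = (660 - 34/33)*(7**2 + 2404) = 21746*(49 + 2404)/33 = (21746/33)*2453 = 4849358/3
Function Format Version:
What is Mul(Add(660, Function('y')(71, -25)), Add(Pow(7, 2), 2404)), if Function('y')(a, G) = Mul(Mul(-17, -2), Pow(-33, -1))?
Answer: Rational(4849358, 3) ≈ 1.6165e+6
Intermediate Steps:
Function('y')(a, G) = Rational(-34, 33) (Function('y')(a, G) = Mul(34, Rational(-1, 33)) = Rational(-34, 33))
Mul(Add(660, Function('y')(71, -25)), Add(Pow(7, 2), 2404)) = Mul(Add(660, Rational(-34, 33)), Add(Pow(7, 2), 2404)) = Mul(Rational(21746, 33), Add(49, 2404)) = Mul(Rational(21746, 33), 2453) = Rational(4849358, 3)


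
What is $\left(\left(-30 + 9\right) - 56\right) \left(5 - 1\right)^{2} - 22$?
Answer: $-1254$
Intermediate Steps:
$\left(\left(-30 + 9\right) - 56\right) \left(5 - 1\right)^{2} - 22 = \left(-21 - 56\right) 4^{2} - 22 = \left(-77\right) 16 - 22 = -1232 - 22 = -1254$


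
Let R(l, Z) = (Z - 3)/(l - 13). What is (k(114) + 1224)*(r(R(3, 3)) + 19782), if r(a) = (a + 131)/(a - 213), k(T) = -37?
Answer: 5001347345/213 ≈ 2.3481e+7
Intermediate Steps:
R(l, Z) = (-3 + Z)/(-13 + l)
r(a) = (131 + a)/(-213 + a)
(k(114) + 1224)*(r(R(3, 3)) + 19782) = (-37 + 1224)*((131 + (-3 + 3)/(-13 + 3))/(-213 + (-3 + 3)/(-13 + 3)) + 19782) = 1187*((131 + 0/(-10))/(-213 + 0/(-10)) + 19782) = 1187*((131 - 1/10*0)/(-213 - 1/10*0) + 19782) = 1187*((131 + 0)/(-213 + 0) + 19782) = 1187*(131/(-213) + 19782) = 1187*(-1/213*131 + 19782) = 1187*(-131/213 + 19782) = 1187*(4213435/213) = 5001347345/213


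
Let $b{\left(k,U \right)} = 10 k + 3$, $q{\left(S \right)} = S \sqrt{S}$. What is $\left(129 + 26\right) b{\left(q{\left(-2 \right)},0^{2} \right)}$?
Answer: $465 - 3100 i \sqrt{2} \approx 465.0 - 4384.1 i$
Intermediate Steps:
$q{\left(S \right)} = S^{\frac{3}{2}}$
$b{\left(k,U \right)} = 3 + 10 k$
$\left(129 + 26\right) b{\left(q{\left(-2 \right)},0^{2} \right)} = \left(129 + 26\right) \left(3 + 10 \left(-2\right)^{\frac{3}{2}}\right) = 155 \left(3 + 10 \left(- 2 i \sqrt{2}\right)\right) = 155 \left(3 - 20 i \sqrt{2}\right) = 465 - 3100 i \sqrt{2}$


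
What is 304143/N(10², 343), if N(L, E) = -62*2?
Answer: -304143/124 ≈ -2452.8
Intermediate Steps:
N(L, E) = -124
304143/N(10², 343) = 304143/(-124) = 304143*(-1/124) = -304143/124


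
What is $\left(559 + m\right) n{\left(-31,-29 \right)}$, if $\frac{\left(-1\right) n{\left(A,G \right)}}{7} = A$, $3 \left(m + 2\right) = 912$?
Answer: $186837$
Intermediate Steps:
$m = 302$ ($m = -2 + \frac{1}{3} \cdot 912 = -2 + 304 = 302$)
$n{\left(A,G \right)} = - 7 A$
$\left(559 + m\right) n{\left(-31,-29 \right)} = \left(559 + 302\right) \left(\left(-7\right) \left(-31\right)\right) = 861 \cdot 217 = 186837$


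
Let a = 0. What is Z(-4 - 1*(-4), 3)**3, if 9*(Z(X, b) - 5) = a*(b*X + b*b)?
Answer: 125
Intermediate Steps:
Z(X, b) = 5 (Z(X, b) = 5 + (0*(b*X + b*b))/9 = 5 + (0*(X*b + b**2))/9 = 5 + (0*(b**2 + X*b))/9 = 5 + (1/9)*0 = 5 + 0 = 5)
Z(-4 - 1*(-4), 3)**3 = 5**3 = 125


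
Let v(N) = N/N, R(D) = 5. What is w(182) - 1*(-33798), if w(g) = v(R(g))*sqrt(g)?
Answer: 33798 + sqrt(182) ≈ 33812.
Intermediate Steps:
v(N) = 1
w(g) = sqrt(g) (w(g) = 1*sqrt(g) = sqrt(g))
w(182) - 1*(-33798) = sqrt(182) - 1*(-33798) = sqrt(182) + 33798 = 33798 + sqrt(182)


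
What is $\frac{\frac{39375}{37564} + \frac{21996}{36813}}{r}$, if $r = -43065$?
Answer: $- \frac{252863291}{6616906300620} \approx -3.8215 \cdot 10^{-5}$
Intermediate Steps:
$\frac{\frac{39375}{37564} + \frac{21996}{36813}}{r} = \frac{\frac{39375}{37564} + \frac{21996}{36813}}{-43065} = \left(39375 \cdot \frac{1}{37564} + 21996 \cdot \frac{1}{36813}\right) \left(- \frac{1}{43065}\right) = \left(\frac{39375}{37564} + \frac{7332}{12271}\right) \left(- \frac{1}{43065}\right) = \frac{758589873}{460947844} \left(- \frac{1}{43065}\right) = - \frac{252863291}{6616906300620}$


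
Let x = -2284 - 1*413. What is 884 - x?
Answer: 3581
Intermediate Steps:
x = -2697 (x = -2284 - 413 = -2697)
884 - x = 884 - 1*(-2697) = 884 + 2697 = 3581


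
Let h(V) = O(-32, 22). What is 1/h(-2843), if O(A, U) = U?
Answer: 1/22 ≈ 0.045455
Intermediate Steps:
h(V) = 22
1/h(-2843) = 1/22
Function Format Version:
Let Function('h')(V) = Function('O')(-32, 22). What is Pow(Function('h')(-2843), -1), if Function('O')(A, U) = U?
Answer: Rational(1, 22) ≈ 0.045455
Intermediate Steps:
Function('h')(V) = 22
Pow(Function('h')(-2843), -1) = Pow(22, -1) = Rational(1, 22)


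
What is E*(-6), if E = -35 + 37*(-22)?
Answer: 5094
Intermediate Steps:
E = -849 (E = -35 - 814 = -849)
E*(-6) = -849*(-6) = 5094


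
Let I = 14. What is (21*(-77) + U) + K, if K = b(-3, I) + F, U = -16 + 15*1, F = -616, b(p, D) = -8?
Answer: -2242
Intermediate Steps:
U = -1 (U = -16 + 15 = -1)
K = -624 (K = -8 - 616 = -624)
(21*(-77) + U) + K = (21*(-77) - 1) - 624 = (-1617 - 1) - 624 = -1618 - 624 = -2242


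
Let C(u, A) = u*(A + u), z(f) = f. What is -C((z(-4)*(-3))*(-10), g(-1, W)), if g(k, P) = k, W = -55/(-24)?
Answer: -14520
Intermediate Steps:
W = 55/24 (W = -55*(-1/24) = 55/24 ≈ 2.2917)
-C((z(-4)*(-3))*(-10), g(-1, W)) = --4*(-3)*(-10)*(-1 - 4*(-3)*(-10)) = -12*(-10)*(-1 + 12*(-10)) = -(-120)*(-1 - 120) = -(-120)*(-121) = -1*14520 = -14520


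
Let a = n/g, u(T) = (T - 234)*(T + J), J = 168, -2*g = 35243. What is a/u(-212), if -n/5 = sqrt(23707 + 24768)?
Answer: 25*sqrt(1939)/345804316 ≈ 3.1835e-6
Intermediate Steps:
g = -35243/2 (g = -1/2*35243 = -35243/2 ≈ -17622.)
n = -25*sqrt(1939) (n = -5*sqrt(23707 + 24768) = -25*sqrt(1939) ≈ -1100.9)
u(T) = (-234 + T)*(168 + T) (u(T) = (T - 234)*(T + 168) = (-234 + T)*(168 + T))
a = 50*sqrt(1939)/35243 (a = (-25*sqrt(1939))/(-35243/2) = -25*sqrt(1939)*(-2/35243) = 50*sqrt(1939)/35243 ≈ 0.062472)
a/u(-212) = (50*sqrt(1939)/35243)/(-39312 + (-212)**2 - 66*(-212)) = (50*sqrt(1939)/35243)/(-39312 + 44944 + 13992) = (50*sqrt(1939)/35243)/19624 = (50*sqrt(1939)/35243)*(1/19624) = 25*sqrt(1939)/345804316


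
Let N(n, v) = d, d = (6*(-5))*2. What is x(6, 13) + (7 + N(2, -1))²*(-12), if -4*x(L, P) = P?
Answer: -134845/4 ≈ -33711.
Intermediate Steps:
x(L, P) = -P/4
d = -60 (d = -30*2 = -60)
N(n, v) = -60
x(6, 13) + (7 + N(2, -1))²*(-12) = -¼*13 + (7 - 60)²*(-12) = -13/4 + (-53)²*(-12) = -13/4 + 2809*(-12) = -13/4 - 33708 = -134845/4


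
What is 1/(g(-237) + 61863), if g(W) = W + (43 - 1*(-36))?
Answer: 1/61705 ≈ 1.6206e-5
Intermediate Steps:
g(W) = 79 + W (g(W) = W + (43 + 36) = W + 79 = 79 + W)
1/(g(-237) + 61863) = 1/((79 - 237) + 61863) = 1/(-158 + 61863) = 1/61705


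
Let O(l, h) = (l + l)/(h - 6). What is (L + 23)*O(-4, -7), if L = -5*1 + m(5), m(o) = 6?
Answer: 192/13 ≈ 14.769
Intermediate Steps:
O(l, h) = 2*l/(-6 + h) (O(l, h) = (2*l)/(-6 + h) = 2*l/(-6 + h))
L = 1 (L = -5*1 + 6 = -5 + 6 = 1)
(L + 23)*O(-4, -7) = (1 + 23)*(2*(-4)/(-6 - 7)) = 24*(2*(-4)/(-13)) = 24*(2*(-4)*(-1/13)) = 24*(8/13) = 192/13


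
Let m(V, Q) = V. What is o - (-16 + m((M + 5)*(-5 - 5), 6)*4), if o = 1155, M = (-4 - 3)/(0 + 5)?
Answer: 1315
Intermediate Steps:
M = -7/5 ≈ -1.4000
o - (-16 + m((M + 5)*(-5 - 5), 6)*4) = 1155 - (-16 + ((-7/5 + 5)*(-5 - 5))*4) = 1155 - (-16 + ((18/5)*(-10))*4) = 1155 - (-16 - 36*4) = 1155 - (-16 - 144) = 1155 - 1*(-160) = 1155 + 160 = 1315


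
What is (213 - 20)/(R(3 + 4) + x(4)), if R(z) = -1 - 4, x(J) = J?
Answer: -193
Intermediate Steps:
R(z) = -5
(213 - 20)/(R(3 + 4) + x(4)) = (213 - 20)/(-5 + 4) = 193/(-1) = 193*(-1) = -193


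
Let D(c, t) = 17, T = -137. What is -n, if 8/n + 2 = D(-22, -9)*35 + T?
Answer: -1/57 ≈ -0.017544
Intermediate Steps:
n = 1/57 (n = 8/(-2 + (17*35 - 137)) = 8/(-2 + (595 - 137)) = 8/(-2 + 458) = 8/456 = 8*(1/456) = 1/57 ≈ 0.017544)
-n = -1*1/57 = -1/57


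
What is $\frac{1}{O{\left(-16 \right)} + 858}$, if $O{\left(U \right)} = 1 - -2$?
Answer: $\frac{1}{861} \approx 0.0011614$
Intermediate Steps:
$O{\left(U \right)} = 3$ ($O{\left(U \right)} = 1 + 2 = 3$)
$\frac{1}{O{\left(-16 \right)} + 858} = \frac{1}{3 + 858} = \frac{1}{861}$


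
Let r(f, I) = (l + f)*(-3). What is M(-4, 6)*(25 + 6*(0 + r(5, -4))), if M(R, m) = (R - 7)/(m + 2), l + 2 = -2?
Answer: -77/8 ≈ -9.6250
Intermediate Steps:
l = -4 (l = -2 - 2 = -4)
r(f, I) = 12 - 3*f (r(f, I) = (-4 + f)*(-3) = 12 - 3*f)
M(R, m) = (-7 + R)/(2 + m)
M(-4, 6)*(25 + 6*(0 + r(5, -4))) = ((-7 - 4)/(2 + 6))*(25 + 6*(0 + (12 - 3*5))) = (-11/8)*(25 + 6*(0 + (12 - 15))) = ((⅛)*(-11))*(25 + 6*(0 - 3)) = -11*(25 + 6*(-3))/8 = -11*(25 - 18)/8 = -11/8*7 = -77/8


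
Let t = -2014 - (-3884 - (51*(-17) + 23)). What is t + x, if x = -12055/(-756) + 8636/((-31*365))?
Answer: 8906421149/8554140 ≈ 1041.2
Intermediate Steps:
t = 1026 (t = -2014 - (-3884 - (-867 + 23)) = -2014 - (-3884 - 1*(-844)) = -2014 - (-3884 + 844) = -2014 - 1*(-3040) = -2014 + 3040 = 1026)
x = 129873509/8554140 (x = -12055*(-1/756) + 8636/(-11315) = 12055/756 + 8636*(-1/11315) = 12055/756 - 8636/11315 = 129873509/8554140 ≈ 15.183)
t + x = 1026 + 129873509/8554140 = 8906421149/8554140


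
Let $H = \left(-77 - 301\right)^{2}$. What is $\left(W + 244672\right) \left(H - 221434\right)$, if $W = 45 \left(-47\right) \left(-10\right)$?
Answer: $-20880318100$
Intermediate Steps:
$W = 21150$ ($W = \left(-2115\right) \left(-10\right) = 21150$)
$H = 142884$ ($H = \left(-378\right)^{2} = 142884$)
$\left(W + 244672\right) \left(H - 221434\right) = \left(21150 + 244672\right) \left(142884 - 221434\right) = 265822 \left(-78550\right) = -20880318100$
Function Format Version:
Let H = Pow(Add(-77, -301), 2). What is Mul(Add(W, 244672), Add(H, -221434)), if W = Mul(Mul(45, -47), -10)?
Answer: -20880318100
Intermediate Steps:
W = 21150 (W = Mul(-2115, -10) = 21150)
H = 142884 (H = Pow(-378, 2) = 142884)
Mul(Add(W, 244672), Add(H, -221434)) = Mul(Add(21150, 244672), Add(142884, -221434)) = Mul(265822, -78550) = -20880318100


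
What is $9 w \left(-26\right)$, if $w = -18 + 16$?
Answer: $468$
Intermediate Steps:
$w = -2$
$9 w \left(-26\right) = 9 \left(-2\right) \left(-26\right) = \left(-18\right) \left(-26\right) = 468$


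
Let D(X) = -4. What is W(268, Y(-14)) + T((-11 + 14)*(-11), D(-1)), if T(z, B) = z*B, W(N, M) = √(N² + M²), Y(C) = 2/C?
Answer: 132 + √3519377/7 ≈ 400.00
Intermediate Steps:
W(N, M) = √(M² + N²)
T(z, B) = B*z
W(268, Y(-14)) + T((-11 + 14)*(-11), D(-1)) = √((2/(-14))² + 268²) - 4*(-11 + 14)*(-11) = √((2*(-1/14))² + 71824) - 12*(-11) = √((-⅐)² + 71824) - 4*(-33) = √(1/49 + 71824) + 132 = √(3519377/49) + 132 = √3519377/7 + 132 = 132 + √3519377/7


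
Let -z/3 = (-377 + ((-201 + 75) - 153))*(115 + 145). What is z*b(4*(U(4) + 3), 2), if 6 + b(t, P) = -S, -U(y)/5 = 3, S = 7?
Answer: -6651840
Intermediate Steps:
U(y) = -15 (U(y) = -5*3 = -15)
z = 511680 (z = -3*(-377 + ((-201 + 75) - 153))*(115 + 145) = -3*(-377 + (-126 - 153))*260 = -3*(-377 - 279)*260 = -(-1968)*260 = -3*(-170560) = 511680)
b(t, P) = -13 (b(t, P) = -6 - 1*7 = -6 - 7 = -13)
z*b(4*(U(4) + 3), 2) = 511680*(-13) = -6651840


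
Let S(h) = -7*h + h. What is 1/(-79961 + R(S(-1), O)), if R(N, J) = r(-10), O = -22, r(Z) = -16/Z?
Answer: -5/399797 ≈ -1.2506e-5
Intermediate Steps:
S(h) = -6*h
R(N, J) = 8/5 (R(N, J) = -16/(-10) = -16*(-⅒) = 8/5)
1/(-79961 + R(S(-1), O)) = 1/(-79961 + 8/5) = 1/(-399797/5) = -5/399797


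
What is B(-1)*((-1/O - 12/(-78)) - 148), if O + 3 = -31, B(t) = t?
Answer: 65335/442 ≈ 147.82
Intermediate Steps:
O = -34 (O = -3 - 31 = -34)
B(-1)*((-1/O - 12/(-78)) - 148) = -((-1/(-34) - 12/(-78)) - 148) = -((-1*(-1/34) - 12*(-1/78)) - 148) = -((1/34 + 2/13) - 148) = -(81/442 - 148) = -1*(-65335/442) = 65335/442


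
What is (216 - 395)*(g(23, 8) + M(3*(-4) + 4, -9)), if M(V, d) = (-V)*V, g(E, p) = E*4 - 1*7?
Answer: -3759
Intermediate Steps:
g(E, p) = -7 + 4*E (g(E, p) = 4*E - 7 = -7 + 4*E)
M(V, d) = -V**2
(216 - 395)*(g(23, 8) + M(3*(-4) + 4, -9)) = (216 - 395)*((-7 + 4*23) - (3*(-4) + 4)**2) = -179*((-7 + 92) - (-12 + 4)**2) = -179*(85 - 1*(-8)**2) = -179*(85 - 1*64) = -179*(85 - 64) = -179*21 = -3759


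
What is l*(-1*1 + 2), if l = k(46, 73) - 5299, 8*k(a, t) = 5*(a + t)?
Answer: -41797/8 ≈ -5224.6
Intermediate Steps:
k(a, t) = 5*a/8 + 5*t/8 (k(a, t) = (5*(a + t))/8 = (5*a + 5*t)/8 = 5*a/8 + 5*t/8)
l = -41797/8 (l = ((5/8)*46 + (5/8)*73) - 5299 = (115/4 + 365/8) - 5299 = 595/8 - 5299 = -41797/8 ≈ -5224.6)
l*(-1*1 + 2) = -41797*(-1*1 + 2)/8 = -41797*(-1 + 2)/8 = -41797/8*1 = -41797/8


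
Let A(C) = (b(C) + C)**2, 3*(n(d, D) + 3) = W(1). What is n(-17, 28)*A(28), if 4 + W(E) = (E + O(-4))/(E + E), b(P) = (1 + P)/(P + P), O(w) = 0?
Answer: -63760225/18816 ≈ -3388.6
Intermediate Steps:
b(P) = (1 + P)/(2*P) (b(P) = (1 + P)/((2*P)) = (1 + P)*(1/(2*P)) = (1 + P)/(2*P))
W(E) = -7/2 (W(E) = -4 + (E + 0)/(E + E) = -4 + E/((2*E)) = -4 + E*(1/(2*E)) = -4 + 1/2 = -7/2)
n(d, D) = -25/6 (n(d, D) = -3 + (1/3)*(-7/2) = -3 - 7/6 = -25/6)
A(C) = (C + (1 + C)/(2*C))**2 (A(C) = ((1 + C)/(2*C) + C)**2 = (C + (1 + C)/(2*C))**2)
n(-17, 28)*A(28) = -25*(1 + 28 + 2*28**2)**2/(24*28**2) = -25*(1 + 28 + 2*784)**2/(24*784) = -25*(1 + 28 + 1568)**2/(24*784) = -25*1597**2/(24*784) = -25*2550409/(24*784) = -25/6*2550409/3136 = -63760225/18816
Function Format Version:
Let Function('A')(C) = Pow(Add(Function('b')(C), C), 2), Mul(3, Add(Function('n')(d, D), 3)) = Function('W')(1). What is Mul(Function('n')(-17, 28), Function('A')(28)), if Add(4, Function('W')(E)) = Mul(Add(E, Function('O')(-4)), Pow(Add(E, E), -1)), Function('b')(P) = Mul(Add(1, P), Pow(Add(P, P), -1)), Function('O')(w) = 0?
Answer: Rational(-63760225, 18816) ≈ -3388.6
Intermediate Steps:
Function('b')(P) = Mul(Rational(1, 2), Pow(P, -1), Add(1, P)) (Function('b')(P) = Mul(Add(1, P), Pow(Mul(2, P), -1)) = Mul(Add(1, P), Mul(Rational(1, 2), Pow(P, -1))) = Mul(Rational(1, 2), Pow(P, -1), Add(1, P)))
Function('W')(E) = Rational(-7, 2) (Function('W')(E) = Add(-4, Mul(Add(E, 0), Pow(Add(E, E), -1))) = Add(-4, Mul(E, Pow(Mul(2, E), -1))) = Add(-4, Mul(E, Mul(Rational(1, 2), Pow(E, -1)))) = Add(-4, Rational(1, 2)) = Rational(-7, 2))
Function('n')(d, D) = Rational(-25, 6) (Function('n')(d, D) = Add(-3, Mul(Rational(1, 3), Rational(-7, 2))) = Add(-3, Rational(-7, 6)) = Rational(-25, 6))
Function('A')(C) = Pow(Add(C, Mul(Rational(1, 2), Pow(C, -1), Add(1, C))), 2) (Function('A')(C) = Pow(Add(Mul(Rational(1, 2), Pow(C, -1), Add(1, C)), C), 2) = Pow(Add(C, Mul(Rational(1, 2), Pow(C, -1), Add(1, C))), 2))
Mul(Function('n')(-17, 28), Function('A')(28)) = Mul(Rational(-25, 6), Mul(Rational(1, 4), Pow(28, -2), Pow(Add(1, 28, Mul(2, Pow(28, 2))), 2))) = Mul(Rational(-25, 6), Mul(Rational(1, 4), Rational(1, 784), Pow(Add(1, 28, Mul(2, 784)), 2))) = Mul(Rational(-25, 6), Mul(Rational(1, 4), Rational(1, 784), Pow(Add(1, 28, 1568), 2))) = Mul(Rational(-25, 6), Mul(Rational(1, 4), Rational(1, 784), Pow(1597, 2))) = Mul(Rational(-25, 6), Mul(Rational(1, 4), Rational(1, 784), 2550409)) = Mul(Rational(-25, 6), Rational(2550409, 3136)) = Rational(-63760225, 18816)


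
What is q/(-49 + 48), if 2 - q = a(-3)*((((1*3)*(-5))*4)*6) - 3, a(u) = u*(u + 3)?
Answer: -5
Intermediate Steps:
a(u) = u*(3 + u)
q = 5 (q = 2 - ((-3*(3 - 3))*((((1*3)*(-5))*4)*6) - 3) = 2 - ((-3*0)*(((3*(-5))*4)*6) - 3) = 2 - (0*(-15*4*6) - 3) = 2 - (0*(-60*6) - 3) = 2 - (0*(-360) - 3) = 2 - (0 - 3) = 2 - 1*(-3) = 2 + 3 = 5)
q/(-49 + 48) = 5/(-49 + 48) = 5/(-1) = 5*(-1) = -5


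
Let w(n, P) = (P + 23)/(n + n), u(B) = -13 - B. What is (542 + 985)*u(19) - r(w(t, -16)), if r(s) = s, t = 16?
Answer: -1563655/32 ≈ -48864.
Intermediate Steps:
w(n, P) = (23 + P)/(2*n) (w(n, P) = (23 + P)/((2*n)) = (23 + P)*(1/(2*n)) = (23 + P)/(2*n))
(542 + 985)*u(19) - r(w(t, -16)) = (542 + 985)*(-13 - 1*19) - (23 - 16)/(2*16) = 1527*(-13 - 19) - 7/(2*16) = 1527*(-32) - 1*7/32 = -48864 - 7/32 = -1563655/32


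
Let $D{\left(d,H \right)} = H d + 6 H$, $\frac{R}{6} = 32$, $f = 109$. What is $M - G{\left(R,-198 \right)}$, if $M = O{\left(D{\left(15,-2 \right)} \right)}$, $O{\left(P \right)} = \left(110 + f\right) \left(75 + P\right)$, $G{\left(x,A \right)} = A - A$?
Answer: $7227$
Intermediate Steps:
$R = 192$ ($R = 6 \cdot 32 = 192$)
$G{\left(x,A \right)} = 0$
$D{\left(d,H \right)} = 6 H + H d$
$O{\left(P \right)} = 16425 + 219 P$ ($O{\left(P \right)} = \left(110 + 109\right) \left(75 + P\right) = 219 \left(75 + P\right) = 16425 + 219 P$)
$M = 7227$ ($M = 16425 + 219 \left(- 2 \left(6 + 15\right)\right) = 16425 + 219 \left(\left(-2\right) 21\right) = 16425 + 219 \left(-42\right) = 16425 - 9198 = 7227$)
$M - G{\left(R,-198 \right)} = 7227 - 0 = 7227 + 0 = 7227$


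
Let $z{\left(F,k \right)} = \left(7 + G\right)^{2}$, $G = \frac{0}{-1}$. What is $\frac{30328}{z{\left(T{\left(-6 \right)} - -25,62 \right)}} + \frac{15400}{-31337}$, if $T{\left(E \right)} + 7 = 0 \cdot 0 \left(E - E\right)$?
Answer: $\frac{949633936}{1535513} \approx 618.45$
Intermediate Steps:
$G = 0$ ($G = 0 \left(-1\right) = 0$)
$T{\left(E \right)} = -7$ ($T{\left(E \right)} = -7 + 0 \cdot 0 \left(E - E\right) = -7 + 0 \cdot 0 = -7 + 0 = -7$)
$z{\left(F,k \right)} = 49$ ($z{\left(F,k \right)} = \left(7 + 0\right)^{2} = 7^{2} = 49$)
$\frac{30328}{z{\left(T{\left(-6 \right)} - -25,62 \right)}} + \frac{15400}{-31337} = \frac{30328}{49} + \frac{15400}{-31337} = 30328 \cdot \frac{1}{49} + 15400 \left(- \frac{1}{31337}\right) = \frac{30328}{49} - \frac{15400}{31337} = \frac{949633936}{1535513}$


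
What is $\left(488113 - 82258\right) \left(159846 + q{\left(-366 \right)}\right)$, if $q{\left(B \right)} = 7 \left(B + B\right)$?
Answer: $62794697310$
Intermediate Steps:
$q{\left(B \right)} = 14 B$ ($q{\left(B \right)} = 7 \cdot 2 B = 14 B$)
$\left(488113 - 82258\right) \left(159846 + q{\left(-366 \right)}\right) = \left(488113 - 82258\right) \left(159846 + 14 \left(-366\right)\right) = 405855 \left(159846 - 5124\right) = 405855 \cdot 154722 = 62794697310$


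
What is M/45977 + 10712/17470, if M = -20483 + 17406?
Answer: 219375217/401609095 ≈ 0.54624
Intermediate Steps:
M = -3077
M/45977 + 10712/17470 = -3077/45977 + 10712/17470 = -3077*1/45977 + 10712*(1/17470) = -3077/45977 + 5356/8735 = 219375217/401609095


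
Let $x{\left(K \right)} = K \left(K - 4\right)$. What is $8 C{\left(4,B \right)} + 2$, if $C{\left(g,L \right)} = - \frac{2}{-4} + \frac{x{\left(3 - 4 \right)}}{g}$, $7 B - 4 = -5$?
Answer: $16$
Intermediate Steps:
$B = - \frac{1}{7}$ ($B = \frac{4}{7} + \frac{1}{7} \left(-5\right) = \frac{4}{7} - \frac{5}{7} = - \frac{1}{7} \approx -0.14286$)
$x{\left(K \right)} = K \left(-4 + K\right)$
$C{\left(g,L \right)} = \frac{1}{2} + \frac{5}{g}$ ($C{\left(g,L \right)} = - \frac{2}{-4} + \frac{\left(3 - 4\right) \left(-4 + \left(3 - 4\right)\right)}{g} = \left(-2\right) \left(- \frac{1}{4}\right) + \frac{\left(3 - 4\right) \left(-4 + \left(3 - 4\right)\right)}{g} = \frac{1}{2} + \frac{\left(-1\right) \left(-4 - 1\right)}{g} = \frac{1}{2} + \frac{\left(-1\right) \left(-5\right)}{g} = \frac{1}{2} + \frac{5}{g}$)
$8 C{\left(4,B \right)} + 2 = 8 \frac{10 + 4}{2 \cdot 4} + 2 = 8 \cdot \frac{1}{2} \cdot \frac{1}{4} \cdot 14 + 2 = 8 \cdot \frac{7}{4} + 2 = 14 + 2 = 16$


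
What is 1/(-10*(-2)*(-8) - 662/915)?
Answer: -915/147062 ≈ -0.0062219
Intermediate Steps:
1/(-10*(-2)*(-8) - 662/915) = 1/(20*(-8) - 662*1/915) = 1/(-160 - 662/915) = 1/(-147062/915) = -915/147062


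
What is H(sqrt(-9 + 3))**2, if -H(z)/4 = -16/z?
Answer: -2048/3 ≈ -682.67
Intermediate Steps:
H(z) = 64/z (H(z) = -(-64)/z = 64/z)
H(sqrt(-9 + 3))**2 = (64/(sqrt(-9 + 3)))**2 = (64/(sqrt(-6)))**2 = (64/((I*sqrt(6))))**2 = (64*(-I*sqrt(6)/6))**2 = (-32*I*sqrt(6)/3)**2 = -2048/3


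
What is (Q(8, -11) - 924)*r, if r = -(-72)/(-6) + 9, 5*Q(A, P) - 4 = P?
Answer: 13881/5 ≈ 2776.2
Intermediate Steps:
Q(A, P) = ⅘ + P/5
r = -3 (r = -(-72)*(-1)/6 + 9 = -12*1 + 9 = -12 + 9 = -3)
(Q(8, -11) - 924)*r = ((⅘ + (⅕)*(-11)) - 924)*(-3) = ((⅘ - 11/5) - 924)*(-3) = (-7/5 - 924)*(-3) = -4627/5*(-3) = 13881/5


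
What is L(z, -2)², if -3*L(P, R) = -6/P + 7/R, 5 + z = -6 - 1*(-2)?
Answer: 289/324 ≈ 0.89198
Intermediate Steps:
z = -9 (z = -5 + (-6 - 1*(-2)) = -5 + (-6 + 2) = -5 - 4 = -9)
L(P, R) = 2/P - 7/(3*R) (L(P, R) = -(-6/P + 7/R)/3 = 2/P - 7/(3*R))
L(z, -2)² = (2/(-9) - 7/3/(-2))² = (2*(-⅑) - 7/3*(-½))² = (-2/9 + 7/6)² = (17/18)² = 289/324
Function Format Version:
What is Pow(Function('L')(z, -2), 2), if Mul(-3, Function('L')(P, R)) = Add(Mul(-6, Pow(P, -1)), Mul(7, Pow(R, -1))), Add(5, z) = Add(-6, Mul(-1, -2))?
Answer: Rational(289, 324) ≈ 0.89198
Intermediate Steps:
z = -9 (z = Add(-5, Add(-6, Mul(-1, -2))) = Add(-5, Add(-6, 2)) = Add(-5, -4) = -9)
Function('L')(P, R) = Add(Mul(2, Pow(P, -1)), Mul(Rational(-7, 3), Pow(R, -1))) (Function('L')(P, R) = Mul(Rational(-1, 3), Add(Mul(-6, Pow(P, -1)), Mul(7, Pow(R, -1)))) = Add(Mul(2, Pow(P, -1)), Mul(Rational(-7, 3), Pow(R, -1))))
Pow(Function('L')(z, -2), 2) = Pow(Add(Mul(2, Pow(-9, -1)), Mul(Rational(-7, 3), Pow(-2, -1))), 2) = Pow(Add(Mul(2, Rational(-1, 9)), Mul(Rational(-7, 3), Rational(-1, 2))), 2) = Pow(Add(Rational(-2, 9), Rational(7, 6)), 2) = Pow(Rational(17, 18), 2) = Rational(289, 324)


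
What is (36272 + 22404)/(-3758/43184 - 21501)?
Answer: -1266932192/464251471 ≈ -2.7290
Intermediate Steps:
(36272 + 22404)/(-3758/43184 - 21501) = 58676/(-3758*1/43184 - 21501) = 58676/(-1879/21592 - 21501) = 58676/(-464251471/21592) = 58676*(-21592/464251471) = -1266932192/464251471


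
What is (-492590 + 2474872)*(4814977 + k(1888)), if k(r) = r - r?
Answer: 9544642237514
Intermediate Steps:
k(r) = 0
(-492590 + 2474872)*(4814977 + k(1888)) = (-492590 + 2474872)*(4814977 + 0) = 1982282*4814977 = 9544642237514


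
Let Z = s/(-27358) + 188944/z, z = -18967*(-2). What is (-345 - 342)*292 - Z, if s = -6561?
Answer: -104095961315807/518899186 ≈ -2.0061e+5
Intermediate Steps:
z = 37934
Z = 2709007463/518899186 (Z = -6561/(-27358) + 188944/37934 = -6561*(-1/27358) + 188944*(1/37934) = 6561/27358 + 94472/18967 = 2709007463/518899186 ≈ 5.2207)
(-345 - 342)*292 - Z = (-345 - 342)*292 - 1*2709007463/518899186 = -687*292 - 2709007463/518899186 = -200604 - 2709007463/518899186 = -104095961315807/518899186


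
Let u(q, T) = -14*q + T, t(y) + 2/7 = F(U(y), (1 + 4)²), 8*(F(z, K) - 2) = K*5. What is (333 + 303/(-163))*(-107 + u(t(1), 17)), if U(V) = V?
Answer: -17960514/163 ≈ -1.1019e+5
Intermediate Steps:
F(z, K) = 2 + 5*K/8 (F(z, K) = 2 + (K*5)/8 = 2 + (5*K)/8 = 2 + 5*K/8)
t(y) = 971/56 (t(y) = -2/7 + (2 + 5*(1 + 4)²/8) = -2/7 + (2 + (5/8)*5²) = -2/7 + (2 + (5/8)*25) = -2/7 + (2 + 125/8) = -2/7 + 141/8 = 971/56)
u(q, T) = T - 14*q
(333 + 303/(-163))*(-107 + u(t(1), 17)) = (333 + 303/(-163))*(-107 + (17 - 14*971/56)) = (333 + 303*(-1/163))*(-107 + (17 - 971/4)) = (333 - 303/163)*(-107 - 903/4) = (53976/163)*(-1331/4) = -17960514/163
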